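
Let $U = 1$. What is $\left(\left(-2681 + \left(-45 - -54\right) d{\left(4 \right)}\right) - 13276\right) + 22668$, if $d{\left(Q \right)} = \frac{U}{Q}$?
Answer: $\frac{26853}{4} \approx 6713.3$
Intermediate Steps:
$d{\left(Q \right)} = \frac{1}{Q}$ ($d{\left(Q \right)} = 1 \frac{1}{Q} = \frac{1}{Q}$)
$\left(\left(-2681 + \left(-45 - -54\right) d{\left(4 \right)}\right) - 13276\right) + 22668 = \left(\left(-2681 + \frac{-45 - -54}{4}\right) - 13276\right) + 22668 = \left(\left(-2681 + \left(-45 + 54\right) \frac{1}{4}\right) - 13276\right) + 22668 = \left(\left(-2681 + 9 \cdot \frac{1}{4}\right) - 13276\right) + 22668 = \left(\left(-2681 + \frac{9}{4}\right) - 13276\right) + 22668 = \left(- \frac{10715}{4} - 13276\right) + 22668 = - \frac{63819}{4} + 22668 = \frac{26853}{4}$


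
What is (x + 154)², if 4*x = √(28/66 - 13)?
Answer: (20328 + I*√13695)²/17424 ≈ 23715.0 + 273.06*I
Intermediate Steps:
x = I*√13695/132 (x = √(28/66 - 13)/4 = √(28*(1/66) - 13)/4 = √(14/33 - 13)/4 = √(-415/33)/4 = (I*√13695/33)/4 = I*√13695/132 ≈ 0.88656*I)
(x + 154)² = (I*√13695/132 + 154)² = (154 + I*√13695/132)²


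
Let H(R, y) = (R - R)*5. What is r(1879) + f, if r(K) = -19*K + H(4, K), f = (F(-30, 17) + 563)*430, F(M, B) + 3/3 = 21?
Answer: 214989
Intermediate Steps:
F(M, B) = 20 (F(M, B) = -1 + 21 = 20)
H(R, y) = 0 (H(R, y) = 0*5 = 0)
f = 250690 (f = (20 + 563)*430 = 583*430 = 250690)
r(K) = -19*K (r(K) = -19*K + 0 = -19*K)
r(1879) + f = -19*1879 + 250690 = -35701 + 250690 = 214989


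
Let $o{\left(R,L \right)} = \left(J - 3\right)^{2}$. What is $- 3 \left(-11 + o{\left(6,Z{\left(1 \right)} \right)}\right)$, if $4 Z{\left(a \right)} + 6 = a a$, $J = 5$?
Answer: $21$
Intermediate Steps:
$Z{\left(a \right)} = - \frac{3}{2} + \frac{a^{2}}{4}$ ($Z{\left(a \right)} = - \frac{3}{2} + \frac{a a}{4} = - \frac{3}{2} + \frac{a^{2}}{4}$)
$o{\left(R,L \right)} = 4$ ($o{\left(R,L \right)} = \left(5 - 3\right)^{2} = 2^{2} = 4$)
$- 3 \left(-11 + o{\left(6,Z{\left(1 \right)} \right)}\right) = - 3 \left(-11 + 4\right) = \left(-3\right) \left(-7\right) = 21$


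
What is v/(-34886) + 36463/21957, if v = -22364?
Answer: 881547283/382995951 ≈ 2.3017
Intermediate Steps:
v/(-34886) + 36463/21957 = -22364/(-34886) + 36463/21957 = -22364*(-1/34886) + 36463*(1/21957) = 11182/17443 + 36463/21957 = 881547283/382995951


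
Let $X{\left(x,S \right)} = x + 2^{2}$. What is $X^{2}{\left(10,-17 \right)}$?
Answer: $196$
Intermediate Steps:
$X{\left(x,S \right)} = 4 + x$ ($X{\left(x,S \right)} = x + 4 = 4 + x$)
$X^{2}{\left(10,-17 \right)} = \left(4 + 10\right)^{2} = 14^{2} = 196$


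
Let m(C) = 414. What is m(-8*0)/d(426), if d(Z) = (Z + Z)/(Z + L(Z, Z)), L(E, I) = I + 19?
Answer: 60099/142 ≈ 423.23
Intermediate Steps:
L(E, I) = 19 + I
d(Z) = 2*Z/(19 + 2*Z) (d(Z) = (Z + Z)/(Z + (19 + Z)) = (2*Z)/(19 + 2*Z) = 2*Z/(19 + 2*Z))
m(-8*0)/d(426) = 414/((2*426/(19 + 2*426))) = 414/((2*426/(19 + 852))) = 414/((2*426/871)) = 414/((2*426*(1/871))) = 414/(852/871) = 414*(871/852) = 60099/142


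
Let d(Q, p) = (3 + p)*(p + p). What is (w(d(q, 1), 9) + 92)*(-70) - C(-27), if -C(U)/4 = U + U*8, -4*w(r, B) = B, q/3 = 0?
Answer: -14509/2 ≈ -7254.5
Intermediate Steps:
q = 0 (q = 3*0 = 0)
d(Q, p) = 2*p*(3 + p) (d(Q, p) = (3 + p)*(2*p) = 2*p*(3 + p))
w(r, B) = -B/4
C(U) = -36*U (C(U) = -4*(U + U*8) = -4*(U + 8*U) = -36*U)
(w(d(q, 1), 9) + 92)*(-70) - C(-27) = (-1/4*9 + 92)*(-70) - (-36)*(-27) = (-9/4 + 92)*(-70) - 1*972 = (359/4)*(-70) - 972 = -12565/2 - 972 = -14509/2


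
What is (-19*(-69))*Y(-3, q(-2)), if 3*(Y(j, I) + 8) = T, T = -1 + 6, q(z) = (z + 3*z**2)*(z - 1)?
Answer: -8303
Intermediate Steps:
q(z) = (-1 + z)*(z + 3*z**2) (q(z) = (z + 3*z**2)*(-1 + z) = (-1 + z)*(z + 3*z**2))
T = 5
Y(j, I) = -19/3 (Y(j, I) = -8 + (1/3)*5 = -8 + 5/3 = -19/3)
(-19*(-69))*Y(-3, q(-2)) = -19*(-69)*(-19/3) = 1311*(-19/3) = -8303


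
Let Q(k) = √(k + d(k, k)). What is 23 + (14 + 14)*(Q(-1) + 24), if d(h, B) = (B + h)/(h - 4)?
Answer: 695 + 28*I*√15/5 ≈ 695.0 + 21.689*I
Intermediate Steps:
d(h, B) = (B + h)/(-4 + h)
Q(k) = √(k + 2*k/(-4 + k)) (Q(k) = √(k + (k + k)/(-4 + k)) = √(k + (2*k)/(-4 + k)) = √(k + 2*k/(-4 + k)))
23 + (14 + 14)*(Q(-1) + 24) = 23 + (14 + 14)*(√(-(-2 - 1)/(-4 - 1)) + 24) = 23 + 28*(√(-1*(-3)/(-5)) + 24) = 23 + 28*(√(-1*(-⅕)*(-3)) + 24) = 23 + 28*(√(-⅗) + 24) = 23 + 28*(I*√15/5 + 24) = 23 + 28*(24 + I*√15/5) = 23 + (672 + 28*I*√15/5) = 695 + 28*I*√15/5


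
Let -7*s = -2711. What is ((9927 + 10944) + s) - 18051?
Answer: 22451/7 ≈ 3207.3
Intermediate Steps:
s = 2711/7 (s = -⅐*(-2711) = 2711/7 ≈ 387.29)
((9927 + 10944) + s) - 18051 = ((9927 + 10944) + 2711/7) - 18051 = (20871 + 2711/7) - 18051 = 148808/7 - 18051 = 22451/7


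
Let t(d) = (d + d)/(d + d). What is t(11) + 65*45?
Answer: 2926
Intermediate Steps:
t(d) = 1 (t(d) = (2*d)/((2*d)) = (2*d)*(1/(2*d)) = 1)
t(11) + 65*45 = 1 + 65*45 = 1 + 2925 = 2926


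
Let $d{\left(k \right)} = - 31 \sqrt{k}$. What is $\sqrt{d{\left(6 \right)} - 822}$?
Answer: $\sqrt{-822 - 31 \sqrt{6}} \approx 29.966 i$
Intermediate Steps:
$\sqrt{d{\left(6 \right)} - 822} = \sqrt{- 31 \sqrt{6} - 822} = \sqrt{-822 - 31 \sqrt{6}}$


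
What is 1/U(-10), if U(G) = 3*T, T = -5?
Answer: -1/15 ≈ -0.066667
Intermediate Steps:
U(G) = -15 (U(G) = 3*(-5) = -15)
1/U(-10) = 1/(-15) = -1/15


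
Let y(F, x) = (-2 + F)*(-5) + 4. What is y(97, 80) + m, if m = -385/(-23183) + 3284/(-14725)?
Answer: -160855580772/341369675 ≈ -471.21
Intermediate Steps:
y(F, x) = 14 - 5*F (y(F, x) = (10 - 5*F) + 4 = 14 - 5*F)
m = -70463847/341369675 (m = -385*(-1/23183) + 3284*(-1/14725) = 385/23183 - 3284/14725 = -70463847/341369675 ≈ -0.20642)
y(97, 80) + m = (14 - 5*97) - 70463847/341369675 = (14 - 485) - 70463847/341369675 = -471 - 70463847/341369675 = -160855580772/341369675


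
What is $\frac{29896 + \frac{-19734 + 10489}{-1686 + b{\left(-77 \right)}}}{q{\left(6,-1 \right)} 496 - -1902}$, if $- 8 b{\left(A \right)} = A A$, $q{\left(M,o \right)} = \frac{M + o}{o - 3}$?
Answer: $\frac{290282296}{12446297} \approx 23.323$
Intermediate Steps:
$q{\left(M,o \right)} = \frac{M + o}{-3 + o}$
$b{\left(A \right)} = - \frac{A^{2}}{8}$ ($b{\left(A \right)} = - \frac{A A}{8} = - \frac{A^{2}}{8}$)
$\frac{29896 + \frac{-19734 + 10489}{-1686 + b{\left(-77 \right)}}}{q{\left(6,-1 \right)} 496 - -1902} = \frac{29896 + \frac{-19734 + 10489}{-1686 - \frac{\left(-77\right)^{2}}{8}}}{\frac{6 - 1}{-3 - 1} \cdot 496 - -1902} = \frac{29896 - \frac{9245}{-1686 - \frac{5929}{8}}}{\frac{1}{-4} \cdot 5 \cdot 496 + 1902} = \frac{29896 - \frac{9245}{-1686 - \frac{5929}{8}}}{\left(- \frac{1}{4}\right) 5 \cdot 496 + 1902} = \frac{29896 - \frac{9245}{- \frac{19417}{8}}}{\left(- \frac{5}{4}\right) 496 + 1902} = \frac{29896 - - \frac{73960}{19417}}{-620 + 1902} = \frac{29896 + \frac{73960}{19417}}{1282} = \frac{580564592}{19417} \cdot \frac{1}{1282} = \frac{290282296}{12446297}$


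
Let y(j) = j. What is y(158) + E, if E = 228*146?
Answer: 33446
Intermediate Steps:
E = 33288
y(158) + E = 158 + 33288 = 33446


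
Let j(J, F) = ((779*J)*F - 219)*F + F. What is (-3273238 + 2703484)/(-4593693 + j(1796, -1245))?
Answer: -189918/722870284939 ≈ -2.6273e-7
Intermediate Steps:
j(J, F) = F + F*(-219 + 779*F*J) (j(J, F) = (779*F*J - 219)*F + F = (-219 + 779*F*J)*F + F = F*(-219 + 779*F*J) + F = F + F*(-219 + 779*F*J))
(-3273238 + 2703484)/(-4593693 + j(1796, -1245)) = (-3273238 + 2703484)/(-4593693 - 1245*(-218 + 779*(-1245)*1796)) = -569754/(-4593693 - 1245*(-218 - 1741859580)) = -569754/(-4593693 - 1245*(-1741859798)) = -569754/(-4593693 + 2168615448510) = -569754/2168610854817 = -569754*1/2168610854817 = -189918/722870284939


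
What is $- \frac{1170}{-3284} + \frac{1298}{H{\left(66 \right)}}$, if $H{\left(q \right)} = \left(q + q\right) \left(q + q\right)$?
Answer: $\frac{280099}{650232} \approx 0.43077$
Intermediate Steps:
$H{\left(q \right)} = 4 q^{2}$ ($H{\left(q \right)} = 2 q 2 q = 4 q^{2}$)
$- \frac{1170}{-3284} + \frac{1298}{H{\left(66 \right)}} = - \frac{1170}{-3284} + \frac{1298}{4 \cdot 66^{2}} = \left(-1170\right) \left(- \frac{1}{3284}\right) + \frac{1298}{4 \cdot 4356} = \frac{585}{1642} + \frac{1298}{17424} = \frac{585}{1642} + 1298 \cdot \frac{1}{17424} = \frac{585}{1642} + \frac{59}{792} = \frac{280099}{650232}$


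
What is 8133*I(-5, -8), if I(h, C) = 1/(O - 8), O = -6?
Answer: -8133/14 ≈ -580.93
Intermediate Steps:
I(h, C) = -1/14 (I(h, C) = 1/(-6 - 8) = 1/(-14) = -1/14)
8133*I(-5, -8) = 8133*(-1/14) = -8133/14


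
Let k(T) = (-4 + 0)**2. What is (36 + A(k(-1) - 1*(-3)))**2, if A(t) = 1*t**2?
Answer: 157609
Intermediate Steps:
k(T) = 16 (k(T) = (-4)**2 = 16)
A(t) = t**2
(36 + A(k(-1) - 1*(-3)))**2 = (36 + (16 - 1*(-3))**2)**2 = (36 + (16 + 3)**2)**2 = (36 + 19**2)**2 = (36 + 361)**2 = 397**2 = 157609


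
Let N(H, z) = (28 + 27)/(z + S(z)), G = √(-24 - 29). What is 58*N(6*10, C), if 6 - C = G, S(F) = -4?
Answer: 6380/57 + 3190*I*√53/57 ≈ 111.93 + 407.43*I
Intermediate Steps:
G = I*√53 (G = √(-53) = I*√53 ≈ 7.2801*I)
C = 6 - I*√53 ≈ 6.0 - 7.2801*I
N(H, z) = 55/(-4 + z) (N(H, z) = (28 + 27)/(z - 4) = 55/(-4 + z))
58*N(6*10, C) = 58*(55/(-4 + (6 - I*√53))) = 58*(55/(2 - I*√53)) = 3190/(2 - I*√53)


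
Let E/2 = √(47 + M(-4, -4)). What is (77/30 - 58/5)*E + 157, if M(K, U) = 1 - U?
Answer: 157 - 542*√13/15 ≈ 26.719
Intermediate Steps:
E = 4*√13 (E = 2*√(47 + (1 - 1*(-4))) = 2*√(47 + (1 + 4)) = 2*√(47 + 5) = 2*√52 = 2*(2*√13) = 4*√13 ≈ 14.422)
(77/30 - 58/5)*E + 157 = (77/30 - 58/5)*(4*√13) + 157 = -542*√13/15 + 157 = 157 - 542*√13/15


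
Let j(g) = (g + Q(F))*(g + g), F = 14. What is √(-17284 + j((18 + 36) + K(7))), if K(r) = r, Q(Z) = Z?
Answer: 7*I*√166 ≈ 90.189*I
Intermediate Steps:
j(g) = 2*g*(14 + g) (j(g) = (g + 14)*(g + g) = (14 + g)*(2*g) = 2*g*(14 + g))
√(-17284 + j((18 + 36) + K(7))) = √(-17284 + 2*((18 + 36) + 7)*(14 + ((18 + 36) + 7))) = √(-17284 + 2*(54 + 7)*(14 + (54 + 7))) = √(-17284 + 2*61*(14 + 61)) = √(-17284 + 2*61*75) = √(-17284 + 9150) = √(-8134) = 7*I*√166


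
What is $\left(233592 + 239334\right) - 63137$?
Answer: $409789$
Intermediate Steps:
$\left(233592 + 239334\right) - 63137 = 472926 - 63137 = 409789$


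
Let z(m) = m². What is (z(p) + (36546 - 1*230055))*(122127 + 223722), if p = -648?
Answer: 78298484355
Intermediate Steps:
(z(p) + (36546 - 1*230055))*(122127 + 223722) = ((-648)² + (36546 - 1*230055))*(122127 + 223722) = (419904 + (36546 - 230055))*345849 = (419904 - 193509)*345849 = 226395*345849 = 78298484355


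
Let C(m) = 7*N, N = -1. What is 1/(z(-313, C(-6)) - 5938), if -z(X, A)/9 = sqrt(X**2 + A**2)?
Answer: -2969/13660193 + 9*sqrt(98018)/27320386 ≈ -0.00011421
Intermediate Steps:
C(m) = -7 (C(m) = 7*(-1) = -7)
z(X, A) = -9*sqrt(A**2 + X**2) (z(X, A) = -9*sqrt(X**2 + A**2) = -9*sqrt(A**2 + X**2))
1/(z(-313, C(-6)) - 5938) = 1/(-9*sqrt((-7)**2 + (-313)**2) - 5938) = 1/(-9*sqrt(49 + 97969) - 5938) = 1/(-9*sqrt(98018) - 5938) = 1/(-5938 - 9*sqrt(98018))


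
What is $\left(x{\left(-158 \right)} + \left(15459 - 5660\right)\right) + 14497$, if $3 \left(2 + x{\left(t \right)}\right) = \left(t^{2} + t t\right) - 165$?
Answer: $\frac{122645}{3} \approx 40882.0$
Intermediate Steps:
$x{\left(t \right)} = -57 + \frac{2 t^{2}}{3}$ ($x{\left(t \right)} = -2 + \frac{\left(t^{2} + t t\right) - 165}{3} = -2 + \frac{\left(t^{2} + t^{2}\right) - 165}{3} = -2 + \frac{2 t^{2} - 165}{3} = -2 + \frac{-165 + 2 t^{2}}{3} = -2 + \left(-55 + \frac{2 t^{2}}{3}\right) = -57 + \frac{2 t^{2}}{3}$)
$\left(x{\left(-158 \right)} + \left(15459 - 5660\right)\right) + 14497 = \left(\left(-57 + \frac{2 \left(-158\right)^{2}}{3}\right) + \left(15459 - 5660\right)\right) + 14497 = \left(\left(-57 + \frac{2}{3} \cdot 24964\right) + 9799\right) + 14497 = \left(\left(-57 + \frac{49928}{3}\right) + 9799\right) + 14497 = \left(\frac{49757}{3} + 9799\right) + 14497 = \frac{79154}{3} + 14497 = \frac{122645}{3}$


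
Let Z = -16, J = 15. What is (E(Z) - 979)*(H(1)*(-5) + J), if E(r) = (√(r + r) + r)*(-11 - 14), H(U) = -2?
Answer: -14475 - 2500*I*√2 ≈ -14475.0 - 3535.5*I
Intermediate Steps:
E(r) = -25*r - 25*√2*√r (E(r) = (√(2*r) + r)*(-25) = (√2*√r + r)*(-25) = (r + √2*√r)*(-25) = -25*r - 25*√2*√r)
(E(Z) - 979)*(H(1)*(-5) + J) = ((-25*(-16) - 25*√2*√(-16)) - 979)*(-2*(-5) + 15) = ((400 - 25*√2*4*I) - 979)*(10 + 15) = ((400 - 100*I*√2) - 979)*25 = (-579 - 100*I*√2)*25 = -14475 - 2500*I*√2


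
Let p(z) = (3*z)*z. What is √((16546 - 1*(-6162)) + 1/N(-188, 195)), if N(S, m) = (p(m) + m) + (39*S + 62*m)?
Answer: 5*√3217193320341/59514 ≈ 150.69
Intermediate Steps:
p(z) = 3*z²
N(S, m) = 3*m² + 39*S + 63*m (N(S, m) = (3*m² + m) + (39*S + 62*m) = (m + 3*m²) + (39*S + 62*m) = 3*m² + 39*S + 63*m)
√((16546 - 1*(-6162)) + 1/N(-188, 195)) = √((16546 - 1*(-6162)) + 1/(3*195² + 39*(-188) + 63*195)) = √((16546 + 6162) + 1/(3*38025 - 7332 + 12285)) = √(22708 + 1/(114075 - 7332 + 12285)) = √(22708 + 1/119028) = √(2702887825/119028) = 5*√3217193320341/59514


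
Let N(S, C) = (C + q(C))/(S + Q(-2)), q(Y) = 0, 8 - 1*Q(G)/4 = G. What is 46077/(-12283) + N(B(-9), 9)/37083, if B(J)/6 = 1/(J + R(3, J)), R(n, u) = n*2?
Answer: -21643159437/5769546194 ≈ -3.7513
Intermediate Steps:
R(n, u) = 2*n
Q(G) = 32 - 4*G
B(J) = 6/(6 + J) (B(J) = 6/(J + 2*3) = 6/(J + 6) = 6/(6 + J))
N(S, C) = C/(40 + S) (N(S, C) = (C + 0)/(S + (32 - 4*(-2))) = C/(S + (32 + 8)) = C/(S + 40) = C/(40 + S))
46077/(-12283) + N(B(-9), 9)/37083 = 46077/(-12283) + (9/(40 + 6/(6 - 9)))/37083 = 46077*(-1/12283) + (9/(40 + 6/(-3)))*(1/37083) = -46077/12283 + (9/(40 + 6*(-⅓)))*(1/37083) = -46077/12283 + (9/(40 - 2))*(1/37083) = -46077/12283 + (9/38)*(1/37083) = -46077/12283 + 3/469718 = -21643159437/5769546194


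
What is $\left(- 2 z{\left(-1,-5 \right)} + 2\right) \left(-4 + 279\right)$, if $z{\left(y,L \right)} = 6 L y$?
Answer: $-15950$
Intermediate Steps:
$z{\left(y,L \right)} = 6 L y$
$\left(- 2 z{\left(-1,-5 \right)} + 2\right) \left(-4 + 279\right) = \left(- 2 \cdot 6 \left(-5\right) \left(-1\right) + 2\right) \left(-4 + 279\right) = \left(\left(-2\right) 30 + 2\right) 275 = \left(-60 + 2\right) 275 = \left(-58\right) 275 = -15950$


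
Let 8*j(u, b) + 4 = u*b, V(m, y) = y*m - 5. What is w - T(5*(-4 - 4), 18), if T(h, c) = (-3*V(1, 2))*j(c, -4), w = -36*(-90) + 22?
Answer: 6695/2 ≈ 3347.5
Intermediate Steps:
V(m, y) = -5 + m*y (V(m, y) = m*y - 5 = -5 + m*y)
j(u, b) = -½ + b*u/8 (j(u, b) = -½ + (u*b)/8 = -½ + (b*u)/8 = -½ + b*u/8)
w = 3262 (w = 3240 + 22 = 3262)
T(h, c) = -9/2 - 9*c/2 (T(h, c) = (-3*(-5 + 1*2))*(-½ + (⅛)*(-4)*c) = (-3*(-5 + 2))*(-½ - c/2) = (-3*(-3))*(-½ - c/2) = 9*(-½ - c/2) = -9/2 - 9*c/2)
w - T(5*(-4 - 4), 18) = 3262 - (-9/2 - 9/2*18) = 3262 - (-9/2 - 81) = 3262 - 1*(-171/2) = 3262 + 171/2 = 6695/2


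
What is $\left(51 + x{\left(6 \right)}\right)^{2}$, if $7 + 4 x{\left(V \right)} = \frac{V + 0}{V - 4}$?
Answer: $2500$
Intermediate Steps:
$x{\left(V \right)} = - \frac{7}{4} + \frac{V}{4 \left(-4 + V\right)}$ ($x{\left(V \right)} = - \frac{7}{4} + \frac{\left(V + 0\right) \frac{1}{V - 4}}{4} = - \frac{7}{4} + \frac{V \frac{1}{-4 + V}}{4} = - \frac{7}{4} + \frac{V}{4 \left(-4 + V\right)}$)
$\left(51 + x{\left(6 \right)}\right)^{2} = \left(51 + \frac{14 - 18}{2 \left(-4 + 6\right)}\right)^{2} = \left(51 + \frac{14 - 18}{2 \cdot 2}\right)^{2} = \left(51 + \frac{1}{2} \cdot \frac{1}{2} \left(-4\right)\right)^{2} = \left(51 - 1\right)^{2} = 50^{2} = 2500$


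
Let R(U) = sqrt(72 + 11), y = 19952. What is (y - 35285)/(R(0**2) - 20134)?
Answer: 308714622/405377873 + 15333*sqrt(83)/405377873 ≈ 0.76189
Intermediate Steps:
R(U) = sqrt(83)
(y - 35285)/(R(0**2) - 20134) = (19952 - 35285)/(sqrt(83) - 20134) = -15333/(-20134 + sqrt(83))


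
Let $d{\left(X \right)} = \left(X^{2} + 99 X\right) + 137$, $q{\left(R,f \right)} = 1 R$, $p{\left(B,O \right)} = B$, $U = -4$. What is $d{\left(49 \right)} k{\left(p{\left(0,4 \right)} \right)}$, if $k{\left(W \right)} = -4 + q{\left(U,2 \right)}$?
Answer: $-59112$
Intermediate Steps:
$q{\left(R,f \right)} = R$
$k{\left(W \right)} = -8$ ($k{\left(W \right)} = -4 - 4 = -8$)
$d{\left(X \right)} = 137 + X^{2} + 99 X$
$d{\left(49 \right)} k{\left(p{\left(0,4 \right)} \right)} = \left(137 + 49^{2} + 99 \cdot 49\right) \left(-8\right) = \left(137 + 2401 + 4851\right) \left(-8\right) = 7389 \left(-8\right) = -59112$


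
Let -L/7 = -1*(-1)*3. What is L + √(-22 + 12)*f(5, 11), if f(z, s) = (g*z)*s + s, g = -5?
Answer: -21 - 264*I*√10 ≈ -21.0 - 834.84*I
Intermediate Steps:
L = -21 (L = -7*(-1*(-1))*3 = -7*3 = -21)
f(z, s) = s - 5*s*z (f(z, s) = (-5*z)*s + s = -5*s*z + s = s - 5*s*z)
L + √(-22 + 12)*f(5, 11) = -21 + √(-22 + 12)*(11*(1 - 5*5)) = -21 + √(-10)*(11*(1 - 25)) = -21 + (I*√10)*(11*(-24)) = -21 + (I*√10)*(-264) = -21 - 264*I*√10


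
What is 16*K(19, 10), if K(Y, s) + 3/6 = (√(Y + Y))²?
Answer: 600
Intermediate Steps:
K(Y, s) = -½ + 2*Y (K(Y, s) = -½ + (√(Y + Y))² = -½ + (√(2*Y))² = -½ + (√2*√Y)² = -½ + 2*Y)
16*K(19, 10) = 16*(-½ + 2*19) = 16*(-½ + 38) = 16*(75/2) = 600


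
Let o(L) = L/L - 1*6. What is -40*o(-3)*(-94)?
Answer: -18800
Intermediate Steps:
o(L) = -5 (o(L) = 1 - 6 = -5)
-40*o(-3)*(-94) = -40*(-5)*(-94) = 200*(-94) = -18800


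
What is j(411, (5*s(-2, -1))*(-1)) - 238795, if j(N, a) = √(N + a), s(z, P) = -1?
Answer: -238795 + 4*√26 ≈ -2.3877e+5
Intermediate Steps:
j(411, (5*s(-2, -1))*(-1)) - 238795 = √(411 + (5*(-1))*(-1)) - 238795 = √(411 - 5*(-1)) - 238795 = √(411 + 5) - 238795 = √416 - 238795 = 4*√26 - 238795 = -238795 + 4*√26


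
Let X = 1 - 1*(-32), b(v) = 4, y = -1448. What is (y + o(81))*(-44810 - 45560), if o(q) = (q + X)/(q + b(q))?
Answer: 2222487484/17 ≈ 1.3073e+8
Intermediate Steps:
X = 33 (X = 1 + 32 = 33)
o(q) = (33 + q)/(4 + q) (o(q) = (q + 33)/(q + 4) = (33 + q)/(4 + q))
(y + o(81))*(-44810 - 45560) = (-1448 + (33 + 81)/(4 + 81))*(-44810 - 45560) = (-1448 + 114/85)*(-90370) = -122966/85*(-90370) = 2222487484/17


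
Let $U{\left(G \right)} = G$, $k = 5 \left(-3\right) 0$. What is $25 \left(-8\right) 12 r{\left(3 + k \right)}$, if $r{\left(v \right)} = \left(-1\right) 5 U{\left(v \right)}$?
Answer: $36000$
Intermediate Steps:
$k = 0$ ($k = \left(-15\right) 0 = 0$)
$r{\left(v \right)} = - 5 v$ ($r{\left(v \right)} = \left(-1\right) 5 v = - 5 v$)
$25 \left(-8\right) 12 r{\left(3 + k \right)} = 25 \left(-8\right) 12 \left(- 5 \left(3 + 0\right)\right) = 25 \left(- 96 \left(\left(-5\right) 3\right)\right) = 25 \left(\left(-96\right) \left(-15\right)\right) = 25 \cdot 1440 = 36000$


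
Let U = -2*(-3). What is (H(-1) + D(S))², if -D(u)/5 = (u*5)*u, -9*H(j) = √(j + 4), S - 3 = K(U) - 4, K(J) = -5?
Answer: (8100 + √3)²/81 ≈ 8.1035e+5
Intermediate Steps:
U = 6
S = -6 (S = 3 + (-5 - 4) = 3 - 9 = -6)
H(j) = -√(4 + j)/9 (H(j) = -√(j + 4)/9 = -√(4 + j)/9)
D(u) = -25*u² (D(u) = -5*u*5*u = -5*5*u*u = -25*u²)
(H(-1) + D(S))² = (-√(4 - 1)/9 - 25*(-6)²)² = (-√3/9 - 25*36)² = (-√3/9 - 900)² = (-900 - √3/9)²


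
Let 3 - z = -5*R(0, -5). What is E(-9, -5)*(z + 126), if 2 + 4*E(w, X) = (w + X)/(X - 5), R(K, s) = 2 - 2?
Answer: -387/20 ≈ -19.350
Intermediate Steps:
R(K, s) = 0
E(w, X) = -½ + (X + w)/(4*(-5 + X)) (E(w, X) = -½ + ((w + X)/(X - 5))/4 = -½ + ((X + w)/(-5 + X))/4 = -½ + (X + w)/(4*(-5 + X)))
z = 3 (z = 3 - (-5)*0 = 3 - 1*0 = 3 + 0 = 3)
E(-9, -5)*(z + 126) = ((10 - 9 - 1*(-5))/(4*(-5 - 5)))*(3 + 126) = ((¼)*(10 - 9 + 5)/(-10))*129 = ((¼)*(-⅒)*6)*129 = -3/20*129 = -387/20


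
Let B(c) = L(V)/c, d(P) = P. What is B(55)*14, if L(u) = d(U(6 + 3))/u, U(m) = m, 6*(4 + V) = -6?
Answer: -126/275 ≈ -0.45818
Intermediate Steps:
V = -5 (V = -4 + (⅙)*(-6) = -4 - 1 = -5)
L(u) = 9/u (L(u) = (6 + 3)/u = 9/u)
B(c) = -9/(5*c) (B(c) = (9/(-5))/c = (9*(-⅕))/c = -9/(5*c))
B(55)*14 = -9/5/55*14 = -9/5*1/55*14 = -9/275*14 = -126/275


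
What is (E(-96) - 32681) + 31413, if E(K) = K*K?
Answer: 7948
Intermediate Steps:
E(K) = K**2
(E(-96) - 32681) + 31413 = ((-96)**2 - 32681) + 31413 = (9216 - 32681) + 31413 = -23465 + 31413 = 7948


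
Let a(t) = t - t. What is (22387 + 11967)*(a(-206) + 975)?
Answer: 33495150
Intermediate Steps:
a(t) = 0
(22387 + 11967)*(a(-206) + 975) = (22387 + 11967)*(0 + 975) = 34354*975 = 33495150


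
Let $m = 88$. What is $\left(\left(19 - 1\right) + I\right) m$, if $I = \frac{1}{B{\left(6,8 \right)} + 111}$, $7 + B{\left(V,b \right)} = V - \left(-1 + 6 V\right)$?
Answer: $\frac{118888}{75} \approx 1585.2$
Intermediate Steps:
$B{\left(V,b \right)} = -6 - 5 V$ ($B{\left(V,b \right)} = -7 - \left(-1 + 5 V\right) = -6 - 5 V$)
$I = \frac{1}{75}$ ($I = \frac{1}{\left(-6 - 30\right) + 111} = \frac{1}{-36 + 111} = \frac{1}{75} \approx 0.013333$)
$\left(\left(19 - 1\right) + I\right) m = \left(\left(19 - 1\right) + \frac{1}{75}\right) 88 = \left(18 + \frac{1}{75}\right) 88 = \frac{1351}{75} \cdot 88 = \frac{118888}{75}$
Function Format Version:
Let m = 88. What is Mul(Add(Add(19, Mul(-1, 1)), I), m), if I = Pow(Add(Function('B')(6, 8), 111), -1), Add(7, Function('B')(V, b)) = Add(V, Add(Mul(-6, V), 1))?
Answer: Rational(118888, 75) ≈ 1585.2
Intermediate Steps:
Function('B')(V, b) = Add(-6, Mul(-5, V)) (Function('B')(V, b) = Add(-7, Add(V, Add(Mul(-6, V), 1))) = Add(-7, Add(V, Add(1, Mul(-6, V)))) = Add(-7, Add(1, Mul(-5, V))) = Add(-6, Mul(-5, V)))
I = Rational(1, 75) (I = Pow(Add(Add(-6, Mul(-5, 6)), 111), -1) = Pow(Add(Add(-6, -30), 111), -1) = Pow(Add(-36, 111), -1) = Pow(75, -1) = Rational(1, 75) ≈ 0.013333)
Mul(Add(Add(19, Mul(-1, 1)), I), m) = Mul(Add(Add(19, Mul(-1, 1)), Rational(1, 75)), 88) = Mul(Add(Add(19, -1), Rational(1, 75)), 88) = Mul(Add(18, Rational(1, 75)), 88) = Mul(Rational(1351, 75), 88) = Rational(118888, 75)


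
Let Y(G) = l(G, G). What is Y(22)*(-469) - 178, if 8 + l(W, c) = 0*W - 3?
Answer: 4981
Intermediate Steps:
l(W, c) = -11 (l(W, c) = -8 + (0*W - 3) = -8 + (0 - 3) = -8 - 3 = -11)
Y(G) = -11
Y(22)*(-469) - 178 = -11*(-469) - 178 = 5159 - 178 = 4981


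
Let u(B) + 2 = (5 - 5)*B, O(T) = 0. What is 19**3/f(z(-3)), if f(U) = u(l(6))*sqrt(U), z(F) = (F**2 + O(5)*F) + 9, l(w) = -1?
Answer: -6859*sqrt(2)/12 ≈ -808.34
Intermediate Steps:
u(B) = -2 (u(B) = -2 + (5 - 5)*B = -2 + 0*B = -2 + 0 = -2)
z(F) = 9 + F**2 (z(F) = (F**2 + 0*F) + 9 = (F**2 + 0) + 9 = F**2 + 9 = 9 + F**2)
f(U) = -2*sqrt(U)
19**3/f(z(-3)) = 19**3/((-2*sqrt(9 + (-3)**2))) = 6859/((-2*sqrt(9 + 9))) = 6859/((-6*sqrt(2))) = 6859*(-sqrt(2)/12) = -6859*sqrt(2)/12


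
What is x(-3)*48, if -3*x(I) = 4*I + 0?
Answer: 192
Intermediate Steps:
x(I) = -4*I/3 (x(I) = -(4*I + 0)/3 = -4*I/3)
x(-3)*48 = -4/3*(-3)*48 = 4*48 = 192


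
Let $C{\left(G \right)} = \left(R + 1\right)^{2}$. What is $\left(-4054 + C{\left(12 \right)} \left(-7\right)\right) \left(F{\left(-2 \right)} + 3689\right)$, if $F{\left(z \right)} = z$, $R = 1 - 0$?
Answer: $-15050334$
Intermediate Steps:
$R = 1$ ($R = 1 + 0 = 1$)
$C{\left(G \right)} = 4$ ($C{\left(G \right)} = \left(1 + 1\right)^{2} = 2^{2} = 4$)
$\left(-4054 + C{\left(12 \right)} \left(-7\right)\right) \left(F{\left(-2 \right)} + 3689\right) = \left(-4054 + 4 \left(-7\right)\right) \left(-2 + 3689\right) = \left(-4054 - 28\right) 3687 = \left(-4082\right) 3687 = -15050334$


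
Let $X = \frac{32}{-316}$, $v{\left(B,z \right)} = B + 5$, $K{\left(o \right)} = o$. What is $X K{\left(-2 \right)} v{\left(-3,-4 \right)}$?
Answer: $\frac{32}{79} \approx 0.40506$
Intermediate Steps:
$v{\left(B,z \right)} = 5 + B$
$X = - \frac{8}{79}$ ($X = 32 \left(- \frac{1}{316}\right) = - \frac{8}{79} \approx -0.10127$)
$X K{\left(-2 \right)} v{\left(-3,-4 \right)} = - \frac{8 \left(- 2 \left(5 - 3\right)\right)}{79} = - \frac{8 \left(\left(-2\right) 2\right)}{79} = \left(- \frac{8}{79}\right) \left(-4\right) = \frac{32}{79}$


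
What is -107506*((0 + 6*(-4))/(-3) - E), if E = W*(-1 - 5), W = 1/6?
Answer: -967554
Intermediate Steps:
W = ⅙ ≈ 0.16667
E = -1 (E = (-1 - 5)/6 = (⅙)*(-6) = -1)
-107506*((0 + 6*(-4))/(-3) - E) = -107506*((0 + 6*(-4))/(-3) - 1*(-1)) = -107506*((0 - 24)*(-⅓) + 1) = -107506*(-24*(-⅓) + 1) = -107506*(8 + 1) = -107506*9 = -967554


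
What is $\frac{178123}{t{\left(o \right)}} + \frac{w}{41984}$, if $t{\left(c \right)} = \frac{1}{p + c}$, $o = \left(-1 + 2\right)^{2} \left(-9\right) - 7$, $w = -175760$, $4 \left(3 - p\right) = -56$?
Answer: $\frac{467383767}{2624} \approx 1.7812 \cdot 10^{5}$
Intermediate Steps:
$p = 17$ ($p = 3 - -14 = 3 + 14 = 17$)
$o = -16$ ($o = 1^{2} \left(-9\right) - 7 = 1 \left(-9\right) - 7 = -9 - 7 = -16$)
$t{\left(c \right)} = \frac{1}{17 + c}$
$\frac{178123}{t{\left(o \right)}} + \frac{w}{41984} = \frac{178123}{\frac{1}{17 - 16}} - \frac{175760}{41984} = \frac{178123}{1^{-1}} - \frac{10985}{2624} = \frac{178123}{1} - \frac{10985}{2624} = 178123 \cdot 1 - \frac{10985}{2624} = 178123 - \frac{10985}{2624} = \frac{467383767}{2624}$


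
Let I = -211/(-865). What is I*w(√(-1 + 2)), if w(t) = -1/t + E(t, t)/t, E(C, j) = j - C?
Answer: -211/865 ≈ -0.24393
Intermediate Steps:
I = 211/865 (I = -211*(-1/865) = 211/865 ≈ 0.24393)
w(t) = -1/t (w(t) = -1/t + (t - t)/t = -1/t + 0/t = -1/t + 0 = -1/t)
I*w(√(-1 + 2)) = 211*(-1/(√(-1 + 2)))/865 = 211*(-1/(√1))/865 = 211*(-1/1)/865 = 211*(-1*1)/865 = (211/865)*(-1) = -211/865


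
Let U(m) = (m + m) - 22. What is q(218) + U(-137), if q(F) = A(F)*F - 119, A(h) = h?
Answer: 47109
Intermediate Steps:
U(m) = -22 + 2*m (U(m) = 2*m - 22 = -22 + 2*m)
q(F) = -119 + F² (q(F) = F*F - 119 = F² - 119 = -119 + F²)
q(218) + U(-137) = (-119 + 218²) + (-22 + 2*(-137)) = (-119 + 47524) + (-22 - 274) = 47405 - 296 = 47109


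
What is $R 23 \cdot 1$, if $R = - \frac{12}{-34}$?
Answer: $\frac{138}{17} \approx 8.1176$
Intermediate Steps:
$R = \frac{6}{17}$ ($R = \left(-12\right) \left(- \frac{1}{34}\right) = \frac{6}{17} \approx 0.35294$)
$R 23 \cdot 1 = \frac{6}{17} \cdot 23 \cdot 1 = \frac{138}{17} \cdot 1 = \frac{138}{17}$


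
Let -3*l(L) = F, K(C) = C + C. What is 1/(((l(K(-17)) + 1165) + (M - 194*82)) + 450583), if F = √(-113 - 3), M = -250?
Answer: 1960155/853823916508 + 3*I*√29/853823916508 ≈ 2.2957e-6 + 1.8921e-11*I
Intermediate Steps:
K(C) = 2*C
F = 2*I*√29 (F = √(-116) = 2*I*√29 ≈ 10.77*I)
l(L) = -2*I*√29/3
1/(((l(K(-17)) + 1165) + (M - 194*82)) + 450583) = 1/(((-2*I*√29/3 + 1165) + (-250 - 194*82)) + 450583) = 1/(((1165 - 2*I*√29/3) + (-250 - 15908)) + 450583) = 1/(((1165 - 2*I*√29/3) - 16158) + 450583) = 1/((-14993 - 2*I*√29/3) + 450583) = 1/(435590 - 2*I*√29/3)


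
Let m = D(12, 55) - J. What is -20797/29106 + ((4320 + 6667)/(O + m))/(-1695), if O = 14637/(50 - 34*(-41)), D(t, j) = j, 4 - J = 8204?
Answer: -165752224703/231720673590 ≈ -0.71531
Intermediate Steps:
J = -8200 (J = 4 - 1*8204 = 4 - 8204 = -8200)
m = 8255 (m = 55 - 1*(-8200) = 55 + 8200 = 8255)
O = 14637/1444 (O = 14637/(50 + 1394) = 14637/1444 ≈ 10.136)
-20797/29106 + ((4320 + 6667)/(O + m))/(-1695) = -20797/29106 + ((4320 + 6667)/(14637/1444 + 8255))/(-1695) = -20797*1/29106 + (10987/(11934857/1444))*(-1/1695) = -2971/4158 + (10987*(1444/11934857))*(-1/1695) = -2971/4158 + (15865228/11934857)*(-1/1695) = -2971/4158 - 15865228/20229582615 = -165752224703/231720673590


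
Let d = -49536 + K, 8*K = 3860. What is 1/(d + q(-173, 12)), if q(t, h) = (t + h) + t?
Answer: -2/98775 ≈ -2.0248e-5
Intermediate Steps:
K = 965/2 (K = (⅛)*3860 = 965/2 ≈ 482.50)
q(t, h) = h + 2*t (q(t, h) = (h + t) + t = h + 2*t)
d = -98107/2 (d = -49536 + 965/2 = -98107/2 ≈ -49054.)
1/(d + q(-173, 12)) = 1/(-98107/2 + (12 + 2*(-173))) = 1/(-98107/2 + (12 - 346)) = 1/(-98107/2 - 334) = 1/(-98775/2) = -2/98775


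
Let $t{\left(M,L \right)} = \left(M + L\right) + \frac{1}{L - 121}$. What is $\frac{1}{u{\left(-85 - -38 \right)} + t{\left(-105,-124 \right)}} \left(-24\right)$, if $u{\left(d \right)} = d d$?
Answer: $- \frac{5880}{485099} \approx -0.012121$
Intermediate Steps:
$u{\left(d \right)} = d^{2}$
$t{\left(M,L \right)} = L + M + \frac{1}{-121 + L}$ ($t{\left(M,L \right)} = \left(L + M\right) + \frac{1}{-121 + L} = L + M + \frac{1}{-121 + L}$)
$\frac{1}{u{\left(-85 - -38 \right)} + t{\left(-105,-124 \right)}} \left(-24\right) = \frac{1}{\left(-85 - -38\right)^{2} + \frac{1 + \left(-124\right)^{2} - -15004 - -12705 - -13020}{-121 - 124}} \left(-24\right) = \frac{1}{\left(-85 + 38\right)^{2} + \frac{1 + 15376 + 15004 + 12705 + 13020}{-245}} \left(-24\right) = \frac{1}{\left(-47\right)^{2} - \frac{56106}{245}} \left(-24\right) = \frac{1}{2209 - \frac{56106}{245}} \left(-24\right) = \frac{1}{\frac{485099}{245}} \left(-24\right) = \frac{245}{485099} \left(-24\right) = - \frac{5880}{485099}$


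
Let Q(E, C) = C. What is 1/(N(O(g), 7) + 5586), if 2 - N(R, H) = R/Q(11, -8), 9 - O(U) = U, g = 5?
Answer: 2/11177 ≈ 0.00017894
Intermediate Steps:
O(U) = 9 - U
N(R, H) = 2 + R/8 (N(R, H) = 2 - R/(-8) = 2 - R*(-1)/8 = 2 - (-1)*R/8 = 2 + R/8)
1/(N(O(g), 7) + 5586) = 1/((2 + (9 - 1*5)/8) + 5586) = 1/((2 + (9 - 5)/8) + 5586) = 1/((2 + (1/8)*4) + 5586) = 1/((2 + 1/2) + 5586) = 1/(5/2 + 5586) = 1/(11177/2) = 2/11177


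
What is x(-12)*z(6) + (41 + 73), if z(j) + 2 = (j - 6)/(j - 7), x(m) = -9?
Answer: 132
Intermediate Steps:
z(j) = -2 + (-6 + j)/(-7 + j) (z(j) = -2 + (j - 6)/(j - 7) = -2 + (-6 + j)/(-7 + j))
x(-12)*z(6) + (41 + 73) = -9*(8 - 1*6)/(-7 + 6) + (41 + 73) = -9*(8 - 6)/(-1) + 114 = -(-9)*2 + 114 = -9*(-2) + 114 = 18 + 114 = 132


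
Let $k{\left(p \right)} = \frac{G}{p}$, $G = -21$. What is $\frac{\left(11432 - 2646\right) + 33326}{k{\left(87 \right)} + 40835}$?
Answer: $\frac{76328}{74013} \approx 1.0313$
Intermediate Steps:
$k{\left(p \right)} = - \frac{21}{p}$
$\frac{\left(11432 - 2646\right) + 33326}{k{\left(87 \right)} + 40835} = \frac{\left(11432 - 2646\right) + 33326}{- \frac{21}{87} + 40835} = \frac{8786 + 33326}{\left(-21\right) \frac{1}{87} + 40835} = \frac{42112}{- \frac{7}{29} + 40835} = \frac{42112}{\frac{1184208}{29}} = 42112 \cdot \frac{29}{1184208} = \frac{76328}{74013}$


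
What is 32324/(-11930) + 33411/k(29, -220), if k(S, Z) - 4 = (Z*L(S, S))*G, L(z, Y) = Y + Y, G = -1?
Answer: -6995153/76137260 ≈ -0.091876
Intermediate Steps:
L(z, Y) = 2*Y
k(S, Z) = 4 - 2*S*Z (k(S, Z) = 4 + (Z*(2*S))*(-1) = 4 + (2*S*Z)*(-1) = 4 - 2*S*Z)
32324/(-11930) + 33411/k(29, -220) = 32324/(-11930) + 33411/(4 - 2*29*(-220)) = 32324*(-1/11930) + 33411/(4 + 12760) = -16162/5965 + 33411/12764 = -6995153/76137260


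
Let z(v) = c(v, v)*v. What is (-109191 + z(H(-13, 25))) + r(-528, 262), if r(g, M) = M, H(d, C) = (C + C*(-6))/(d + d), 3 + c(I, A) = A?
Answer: -73630129/676 ≈ -1.0892e+5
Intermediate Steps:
c(I, A) = -3 + A
H(d, C) = -5*C/(2*d) (H(d, C) = (C - 6*C)/((2*d)) = (-5*C)*(1/(2*d)) = -5*C/(2*d))
z(v) = v*(-3 + v) (z(v) = (-3 + v)*v = v*(-3 + v))
(-109191 + z(H(-13, 25))) + r(-528, 262) = (-109191 + (-5/2*25/(-13))*(-3 - 5/2*25/(-13))) + 262 = (-109191 + (-5/2*25*(-1/13))*(-3 - 5/2*25*(-1/13))) + 262 = (-109191 + 125*(-3 + 125/26)/26) + 262 = (-109191 + (125/26)*(47/26)) + 262 = (-109191 + 5875/676) + 262 = -73807241/676 + 262 = -73630129/676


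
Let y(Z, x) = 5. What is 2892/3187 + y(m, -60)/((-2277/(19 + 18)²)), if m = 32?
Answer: -15229931/7256799 ≈ -2.0987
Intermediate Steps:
2892/3187 + y(m, -60)/((-2277/(19 + 18)²)) = 2892/3187 + 5/((-2277/(19 + 18)²)) = 2892*(1/3187) + 5/((-2277/(37²))) = 2892/3187 + 5/((-2277/1369)) = 2892/3187 + 5/((-2277*1/1369)) = 2892/3187 + 5/(-2277/1369) = 2892/3187 + 5*(-1369/2277) = 2892/3187 - 6845/2277 = -15229931/7256799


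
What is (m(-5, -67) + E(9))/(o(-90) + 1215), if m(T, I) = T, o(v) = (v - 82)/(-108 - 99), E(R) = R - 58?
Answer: -11178/251677 ≈ -0.044414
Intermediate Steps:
E(R) = -58 + R
o(v) = 82/207 - v/207 (o(v) = (-82 + v)/(-207) = (-82 + v)*(-1/207) = 82/207 - v/207)
(m(-5, -67) + E(9))/(o(-90) + 1215) = (-5 + (-58 + 9))/((82/207 - 1/207*(-90)) + 1215) = (-5 - 49)/((82/207 + 10/23) + 1215) = -54/(172/207 + 1215) = -54/251677/207 = -54*207/251677 = -11178/251677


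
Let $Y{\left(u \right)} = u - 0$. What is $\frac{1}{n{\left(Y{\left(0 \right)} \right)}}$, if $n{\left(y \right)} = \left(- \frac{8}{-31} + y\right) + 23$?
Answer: $\frac{31}{721} \approx 0.042996$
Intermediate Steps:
$Y{\left(u \right)} = u$ ($Y{\left(u \right)} = u + 0 = u$)
$n{\left(y \right)} = \frac{721}{31} + y$ ($n{\left(y \right)} = \left(\left(-8\right) \left(- \frac{1}{31}\right) + y\right) + 23 = \left(\frac{8}{31} + y\right) + 23 = \frac{721}{31} + y$)
$\frac{1}{n{\left(Y{\left(0 \right)} \right)}} = \frac{1}{\frac{721}{31} + 0} = \frac{1}{\frac{721}{31}} = \frac{31}{721}$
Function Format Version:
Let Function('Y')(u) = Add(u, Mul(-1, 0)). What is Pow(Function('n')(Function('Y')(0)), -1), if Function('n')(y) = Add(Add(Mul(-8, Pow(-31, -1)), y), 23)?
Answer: Rational(31, 721) ≈ 0.042996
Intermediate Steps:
Function('Y')(u) = u (Function('Y')(u) = Add(u, 0) = u)
Function('n')(y) = Add(Rational(721, 31), y) (Function('n')(y) = Add(Add(Mul(-8, Rational(-1, 31)), y), 23) = Add(Add(Rational(8, 31), y), 23) = Add(Rational(721, 31), y))
Pow(Function('n')(Function('Y')(0)), -1) = Pow(Add(Rational(721, 31), 0), -1) = Pow(Rational(721, 31), -1) = Rational(31, 721)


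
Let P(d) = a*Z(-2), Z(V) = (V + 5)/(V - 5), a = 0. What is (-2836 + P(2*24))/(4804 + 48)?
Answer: -709/1213 ≈ -0.58450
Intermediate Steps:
Z(V) = (5 + V)/(-5 + V)
P(d) = 0 (P(d) = 0*((5 - 2)/(-5 - 2)) = 0*(3/(-7)) = 0*(-⅐*3) = 0*(-3/7) = 0)
(-2836 + P(2*24))/(4804 + 48) = (-2836 + 0)/(4804 + 48) = -2836/4852 = -2836*1/4852 = -709/1213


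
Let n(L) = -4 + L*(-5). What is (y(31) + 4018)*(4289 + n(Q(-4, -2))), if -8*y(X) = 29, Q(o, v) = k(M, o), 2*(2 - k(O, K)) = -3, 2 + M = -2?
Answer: 274101525/16 ≈ 1.7131e+7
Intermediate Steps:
M = -4 (M = -2 - 2 = -4)
k(O, K) = 7/2 (k(O, K) = 2 - ½*(-3) = 2 + 3/2 = 7/2)
Q(o, v) = 7/2
n(L) = -4 - 5*L
y(X) = -29/8 (y(X) = -⅛*29 = -29/8)
(y(31) + 4018)*(4289 + n(Q(-4, -2))) = (-29/8 + 4018)*(4289 + (-4 - 5*7/2)) = 32115*(4289 + (-4 - 35/2))/8 = 32115*(4289 - 43/2)/8 = (32115/8)*(8535/2) = 274101525/16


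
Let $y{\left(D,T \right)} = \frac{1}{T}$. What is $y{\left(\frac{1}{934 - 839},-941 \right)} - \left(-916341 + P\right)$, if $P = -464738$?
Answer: $\frac{1299595338}{941} \approx 1.3811 \cdot 10^{6}$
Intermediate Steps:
$y{\left(\frac{1}{934 - 839},-941 \right)} - \left(-916341 + P\right) = \frac{1}{-941} - \left(-916341 - 464738\right) = - \frac{1}{941} - -1381079 = - \frac{1}{941} + 1381079 = \frac{1299595338}{941}$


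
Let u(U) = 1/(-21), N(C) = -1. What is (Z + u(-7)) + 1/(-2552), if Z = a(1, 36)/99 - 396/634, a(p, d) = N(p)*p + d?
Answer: -16262291/50965992 ≈ -0.31908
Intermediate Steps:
a(p, d) = d - p (a(p, d) = -p + d = d - p)
u(U) = -1/21
Z = -8507/31383 (Z = (36 - 1*1)/99 - 396/634 = (36 - 1)*(1/99) - 396*1/634 = 35*(1/99) - 198/317 = 35/99 - 198/317 = -8507/31383 ≈ -0.27107)
(Z + u(-7)) + 1/(-2552) = (-8507/31383 - 1/21) + 1/(-2552) = -70010/219681 - 1/2552 = -16262291/50965992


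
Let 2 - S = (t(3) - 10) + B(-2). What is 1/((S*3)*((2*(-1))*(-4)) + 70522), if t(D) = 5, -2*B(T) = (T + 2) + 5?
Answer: 1/70750 ≈ 1.4134e-5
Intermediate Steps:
B(T) = -7/2 - T/2 (B(T) = -((T + 2) + 5)/2 = -((2 + T) + 5)/2 = -(7 + T)/2 = -7/2 - T/2)
S = 19/2 (S = 2 - ((5 - 10) + (-7/2 - ½*(-2))) = 2 - (-5 + (-7/2 + 1)) = 2 - (-5 - 5/2) = 2 - 1*(-15/2) = 2 + 15/2 = 19/2 ≈ 9.5000)
1/((S*3)*((2*(-1))*(-4)) + 70522) = 1/(((19/2)*3)*((2*(-1))*(-4)) + 70522) = 1/(57*(-2*(-4))/2 + 70522) = 1/((57/2)*8 + 70522) = 1/(228 + 70522) = 1/70750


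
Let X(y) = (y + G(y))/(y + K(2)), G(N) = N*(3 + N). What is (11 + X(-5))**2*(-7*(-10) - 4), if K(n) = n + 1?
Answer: 9537/2 ≈ 4768.5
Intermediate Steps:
K(n) = 1 + n
X(y) = (y + y*(3 + y))/(3 + y) (X(y) = (y + y*(3 + y))/(y + (1 + 2)) = (y + y*(3 + y))/(y + 3) = (y + y*(3 + y))/(3 + y))
(11 + X(-5))**2*(-7*(-10) - 4) = (11 - 5*(4 - 5)/(3 - 5))**2*(-7*(-10) - 4) = (11 - 5*(-1)/(-2))**2*(70 - 4) = (11 - 5*(-1/2)*(-1))**2*66 = (11 - 5/2)**2*66 = (17/2)**2*66 = (289/4)*66 = 9537/2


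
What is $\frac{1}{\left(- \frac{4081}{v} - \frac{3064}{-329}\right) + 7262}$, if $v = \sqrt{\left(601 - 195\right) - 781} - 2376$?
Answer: $\frac{4444561579506594}{32325432142187721421} - \frac{2208657605 i \sqrt{15}}{32325432142187721421} \approx 0.00013749 - 2.6462 \cdot 10^{-10} i$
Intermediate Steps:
$v = -2376 + 5 i \sqrt{15}$ ($v = \sqrt{406 - 781} - 2376 = \sqrt{-375} - 2376 = 5 i \sqrt{15} - 2376 = -2376 + 5 i \sqrt{15} \approx -2376.0 + 19.365 i$)
$\frac{1}{\left(- \frac{4081}{v} - \frac{3064}{-329}\right) + 7262} = \frac{1}{\left(- \frac{4081}{-2376 + 5 i \sqrt{15}} - \frac{3064}{-329}\right) + 7262} = \frac{1}{\left(- \frac{4081}{-2376 + 5 i \sqrt{15}} - - \frac{3064}{329}\right) + 7262} = \frac{1}{\left(- \frac{4081}{-2376 + 5 i \sqrt{15}} + \frac{3064}{329}\right) + 7262} = \frac{1}{\left(\frac{3064}{329} - \frac{4081}{-2376 + 5 i \sqrt{15}}\right) + 7262} = \frac{1}{\frac{2392262}{329} - \frac{4081}{-2376 + 5 i \sqrt{15}}}$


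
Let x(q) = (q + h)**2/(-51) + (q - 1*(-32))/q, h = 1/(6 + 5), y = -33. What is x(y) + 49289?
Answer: 101343854/2057 ≈ 49268.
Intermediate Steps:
h = 1/11 ≈ 0.090909
x(q) = -(1/11 + q)**2/51 + (32 + q)/q (x(q) = (q + 1/11)**2/(-51) + (q - 1*(-32))/q = (1/11 + q)**2*(-1/51) + (q + 32)/q = -(1/11 + q)**2/51 + (32 + q)/q)
x(y) + 49289 = (1 + 32/(-33) - (1 + 11*(-33))**2/6171) + 49289 = (1 + 32*(-1/33) - (1 - 363)**2/6171) + 49289 = (1 - 32/33 - 1/6171*(-362)**2) + 49289 = (1 - 32/33 - 1/6171*131044) + 49289 = (1 - 32/33 - 131044/6171) + 49289 = -43619/2057 + 49289 = 101343854/2057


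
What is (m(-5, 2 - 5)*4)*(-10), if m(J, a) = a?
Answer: 120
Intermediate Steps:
(m(-5, 2 - 5)*4)*(-10) = ((2 - 5)*4)*(-10) = -3*4*(-10) = -12*(-10) = 120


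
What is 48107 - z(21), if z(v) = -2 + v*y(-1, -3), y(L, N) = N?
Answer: 48172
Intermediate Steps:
z(v) = -2 - 3*v (z(v) = -2 + v*(-3) = -2 - 3*v)
48107 - z(21) = 48107 - (-2 - 3*21) = 48107 - (-2 - 63) = 48107 - 1*(-65) = 48107 + 65 = 48172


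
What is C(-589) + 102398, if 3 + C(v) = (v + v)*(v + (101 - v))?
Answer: -16583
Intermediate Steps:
C(v) = -3 + 202*v (C(v) = -3 + (v + v)*(v + (101 - v)) = -3 + (2*v)*101 = -3 + 202*v)
C(-589) + 102398 = (-3 + 202*(-589)) + 102398 = (-3 - 118978) + 102398 = -118981 + 102398 = -16583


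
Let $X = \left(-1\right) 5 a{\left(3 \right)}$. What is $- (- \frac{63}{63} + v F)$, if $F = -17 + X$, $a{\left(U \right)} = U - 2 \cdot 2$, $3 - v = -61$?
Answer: $769$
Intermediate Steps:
$v = 64$ ($v = 3 - -61 = 3 + 61 = 64$)
$a{\left(U \right)} = -4 + U$ ($a{\left(U \right)} = U - 4 = -4 + U$)
$X = 5$ ($X = \left(-1\right) 5 \left(-4 + 3\right) = \left(-5\right) \left(-1\right) = 5$)
$F = -12$ ($F = -17 + 5 = -12$)
$- (- \frac{63}{63} + v F) = - (- \frac{63}{63} + 64 \left(-12\right)) = - (\left(-63\right) \frac{1}{63} - 768) = - (-1 - 768) = \left(-1\right) \left(-769\right) = 769$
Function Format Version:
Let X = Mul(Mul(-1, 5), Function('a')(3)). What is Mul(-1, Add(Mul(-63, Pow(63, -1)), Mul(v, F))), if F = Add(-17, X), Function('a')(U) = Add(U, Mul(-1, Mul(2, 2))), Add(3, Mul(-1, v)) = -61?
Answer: 769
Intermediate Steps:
v = 64 (v = Add(3, Mul(-1, -61)) = Add(3, 61) = 64)
Function('a')(U) = Add(-4, U) (Function('a')(U) = Add(U, Mul(-1, 4)) = Add(U, -4) = Add(-4, U))
X = 5 (X = Mul(Mul(-1, 5), Add(-4, 3)) = Mul(-5, -1) = 5)
F = -12 (F = Add(-17, 5) = -12)
Mul(-1, Add(Mul(-63, Pow(63, -1)), Mul(v, F))) = Mul(-1, Add(Mul(-63, Pow(63, -1)), Mul(64, -12))) = Mul(-1, Add(Mul(-63, Rational(1, 63)), -768)) = Mul(-1, Add(-1, -768)) = Mul(-1, -769) = 769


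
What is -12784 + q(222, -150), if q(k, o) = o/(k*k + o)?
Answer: -104688201/8189 ≈ -12784.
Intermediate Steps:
q(k, o) = o/(o + k²) (q(k, o) = o/(k² + o) = o/(o + k²))
-12784 + q(222, -150) = -12784 - 150/(-150 + 222²) = -12784 - 150/(-150 + 49284) = -12784 - 150/49134 = -12784 - 150*1/49134 = -12784 - 25/8189 = -104688201/8189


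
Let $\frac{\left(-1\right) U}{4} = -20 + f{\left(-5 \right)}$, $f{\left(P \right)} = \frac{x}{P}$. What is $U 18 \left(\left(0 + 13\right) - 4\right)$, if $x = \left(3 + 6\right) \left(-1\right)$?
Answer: $\frac{58968}{5} \approx 11794.0$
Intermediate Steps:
$x = -9$ ($x = 9 \left(-1\right) = -9$)
$f{\left(P \right)} = - \frac{9}{P}$
$U = \frac{364}{5}$ ($U = - 4 \left(-20 - \frac{9}{-5}\right) = - 4 \left(-20 - - \frac{9}{5}\right) = - 4 \left(-20 + \frac{9}{5}\right) = \left(-4\right) \left(- \frac{91}{5}\right) = \frac{364}{5} \approx 72.8$)
$U 18 \left(\left(0 + 13\right) - 4\right) = \frac{364}{5} \cdot 18 \left(\left(0 + 13\right) - 4\right) = \frac{6552 \left(13 - 4\right)}{5} = \frac{6552}{5} \cdot 9 = \frac{58968}{5}$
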